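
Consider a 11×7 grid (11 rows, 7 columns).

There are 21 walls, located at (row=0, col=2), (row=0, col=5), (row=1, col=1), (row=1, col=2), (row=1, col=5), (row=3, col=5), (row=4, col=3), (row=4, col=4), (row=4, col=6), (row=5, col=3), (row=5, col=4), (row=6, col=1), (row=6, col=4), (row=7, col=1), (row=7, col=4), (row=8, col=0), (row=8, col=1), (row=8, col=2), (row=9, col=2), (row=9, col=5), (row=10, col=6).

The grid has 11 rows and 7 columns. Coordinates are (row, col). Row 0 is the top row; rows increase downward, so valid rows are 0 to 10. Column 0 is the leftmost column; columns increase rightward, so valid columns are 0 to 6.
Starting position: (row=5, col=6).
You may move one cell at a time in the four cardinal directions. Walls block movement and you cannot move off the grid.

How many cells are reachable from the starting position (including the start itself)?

Answer: Reachable cells: 56

Derivation:
BFS flood-fill from (row=5, col=6):
  Distance 0: (row=5, col=6)
  Distance 1: (row=5, col=5), (row=6, col=6)
  Distance 2: (row=4, col=5), (row=6, col=5), (row=7, col=6)
  Distance 3: (row=7, col=5), (row=8, col=6)
  Distance 4: (row=8, col=5), (row=9, col=6)
  Distance 5: (row=8, col=4)
  Distance 6: (row=8, col=3), (row=9, col=4)
  Distance 7: (row=7, col=3), (row=9, col=3), (row=10, col=4)
  Distance 8: (row=6, col=3), (row=7, col=2), (row=10, col=3), (row=10, col=5)
  Distance 9: (row=6, col=2), (row=10, col=2)
  Distance 10: (row=5, col=2), (row=10, col=1)
  Distance 11: (row=4, col=2), (row=5, col=1), (row=9, col=1), (row=10, col=0)
  Distance 12: (row=3, col=2), (row=4, col=1), (row=5, col=0), (row=9, col=0)
  Distance 13: (row=2, col=2), (row=3, col=1), (row=3, col=3), (row=4, col=0), (row=6, col=0)
  Distance 14: (row=2, col=1), (row=2, col=3), (row=3, col=0), (row=3, col=4), (row=7, col=0)
  Distance 15: (row=1, col=3), (row=2, col=0), (row=2, col=4)
  Distance 16: (row=0, col=3), (row=1, col=0), (row=1, col=4), (row=2, col=5)
  Distance 17: (row=0, col=0), (row=0, col=4), (row=2, col=6)
  Distance 18: (row=0, col=1), (row=1, col=6), (row=3, col=6)
  Distance 19: (row=0, col=6)
Total reachable: 56 (grid has 56 open cells total)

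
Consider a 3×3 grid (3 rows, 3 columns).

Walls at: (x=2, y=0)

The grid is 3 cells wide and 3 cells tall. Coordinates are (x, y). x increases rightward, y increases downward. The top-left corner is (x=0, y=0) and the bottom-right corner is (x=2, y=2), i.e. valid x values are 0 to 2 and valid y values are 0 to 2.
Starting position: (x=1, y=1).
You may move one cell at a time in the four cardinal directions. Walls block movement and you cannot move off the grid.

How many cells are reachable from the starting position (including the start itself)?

BFS flood-fill from (x=1, y=1):
  Distance 0: (x=1, y=1)
  Distance 1: (x=1, y=0), (x=0, y=1), (x=2, y=1), (x=1, y=2)
  Distance 2: (x=0, y=0), (x=0, y=2), (x=2, y=2)
Total reachable: 8 (grid has 8 open cells total)

Answer: Reachable cells: 8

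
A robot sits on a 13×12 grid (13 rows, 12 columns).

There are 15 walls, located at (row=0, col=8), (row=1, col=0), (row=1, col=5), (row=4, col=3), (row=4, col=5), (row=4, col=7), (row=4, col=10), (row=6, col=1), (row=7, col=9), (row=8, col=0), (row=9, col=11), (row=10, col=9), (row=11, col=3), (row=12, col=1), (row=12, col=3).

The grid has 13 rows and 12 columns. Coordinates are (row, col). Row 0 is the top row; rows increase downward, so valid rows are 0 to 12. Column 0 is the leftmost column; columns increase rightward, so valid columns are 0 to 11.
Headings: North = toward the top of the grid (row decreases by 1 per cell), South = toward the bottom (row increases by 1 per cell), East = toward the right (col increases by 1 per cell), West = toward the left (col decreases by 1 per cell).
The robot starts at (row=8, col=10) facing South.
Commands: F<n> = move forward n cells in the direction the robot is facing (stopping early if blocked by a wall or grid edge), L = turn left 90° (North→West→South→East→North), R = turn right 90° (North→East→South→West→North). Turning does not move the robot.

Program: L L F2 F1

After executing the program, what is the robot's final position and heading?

Answer: Final position: (row=5, col=10), facing North

Derivation:
Start: (row=8, col=10), facing South
  L: turn left, now facing East
  L: turn left, now facing North
  F2: move forward 2, now at (row=6, col=10)
  F1: move forward 1, now at (row=5, col=10)
Final: (row=5, col=10), facing North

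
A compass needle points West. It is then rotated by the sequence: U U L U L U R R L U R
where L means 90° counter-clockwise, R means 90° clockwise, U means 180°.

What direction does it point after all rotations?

Answer: Final heading: East

Derivation:
Start: West
  U (U-turn (180°)) -> East
  U (U-turn (180°)) -> West
  L (left (90° counter-clockwise)) -> South
  U (U-turn (180°)) -> North
  L (left (90° counter-clockwise)) -> West
  U (U-turn (180°)) -> East
  R (right (90° clockwise)) -> South
  R (right (90° clockwise)) -> West
  L (left (90° counter-clockwise)) -> South
  U (U-turn (180°)) -> North
  R (right (90° clockwise)) -> East
Final: East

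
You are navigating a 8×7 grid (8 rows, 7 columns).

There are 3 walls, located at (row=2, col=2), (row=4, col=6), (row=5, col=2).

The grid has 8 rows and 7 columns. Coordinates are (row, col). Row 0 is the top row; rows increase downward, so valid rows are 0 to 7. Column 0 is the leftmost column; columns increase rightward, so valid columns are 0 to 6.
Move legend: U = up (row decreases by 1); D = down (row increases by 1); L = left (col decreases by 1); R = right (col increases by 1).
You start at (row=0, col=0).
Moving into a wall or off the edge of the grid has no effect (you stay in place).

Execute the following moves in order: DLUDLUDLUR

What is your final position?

Start: (row=0, col=0)
  D (down): (row=0, col=0) -> (row=1, col=0)
  L (left): blocked, stay at (row=1, col=0)
  U (up): (row=1, col=0) -> (row=0, col=0)
  D (down): (row=0, col=0) -> (row=1, col=0)
  L (left): blocked, stay at (row=1, col=0)
  U (up): (row=1, col=0) -> (row=0, col=0)
  D (down): (row=0, col=0) -> (row=1, col=0)
  L (left): blocked, stay at (row=1, col=0)
  U (up): (row=1, col=0) -> (row=0, col=0)
  R (right): (row=0, col=0) -> (row=0, col=1)
Final: (row=0, col=1)

Answer: Final position: (row=0, col=1)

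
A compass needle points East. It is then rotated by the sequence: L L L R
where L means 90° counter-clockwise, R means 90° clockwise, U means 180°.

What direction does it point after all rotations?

Answer: Final heading: West

Derivation:
Start: East
  L (left (90° counter-clockwise)) -> North
  L (left (90° counter-clockwise)) -> West
  L (left (90° counter-clockwise)) -> South
  R (right (90° clockwise)) -> West
Final: West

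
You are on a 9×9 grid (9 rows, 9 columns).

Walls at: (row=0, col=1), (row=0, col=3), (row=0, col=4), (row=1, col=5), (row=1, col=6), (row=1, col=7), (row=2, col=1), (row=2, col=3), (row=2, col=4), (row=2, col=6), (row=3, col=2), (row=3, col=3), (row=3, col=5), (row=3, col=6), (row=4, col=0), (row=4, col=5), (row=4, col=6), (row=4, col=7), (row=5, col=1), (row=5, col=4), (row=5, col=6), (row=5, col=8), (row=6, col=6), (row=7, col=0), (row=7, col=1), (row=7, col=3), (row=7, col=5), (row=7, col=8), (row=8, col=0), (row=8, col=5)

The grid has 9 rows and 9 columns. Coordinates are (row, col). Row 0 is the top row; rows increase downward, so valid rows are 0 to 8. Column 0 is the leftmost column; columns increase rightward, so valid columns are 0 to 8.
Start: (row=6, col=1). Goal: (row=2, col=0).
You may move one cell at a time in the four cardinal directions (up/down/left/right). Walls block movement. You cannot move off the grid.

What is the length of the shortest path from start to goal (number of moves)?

BFS from (row=6, col=1) until reaching (row=2, col=0):
  Distance 0: (row=6, col=1)
  Distance 1: (row=6, col=0), (row=6, col=2)
  Distance 2: (row=5, col=0), (row=5, col=2), (row=6, col=3), (row=7, col=2)
  Distance 3: (row=4, col=2), (row=5, col=3), (row=6, col=4), (row=8, col=2)
  Distance 4: (row=4, col=1), (row=4, col=3), (row=6, col=5), (row=7, col=4), (row=8, col=1), (row=8, col=3)
  Distance 5: (row=3, col=1), (row=4, col=4), (row=5, col=5), (row=8, col=4)
  Distance 6: (row=3, col=0), (row=3, col=4)
  Distance 7: (row=2, col=0)  <- goal reached here
One shortest path (7 moves): (row=6, col=1) -> (row=6, col=2) -> (row=5, col=2) -> (row=4, col=2) -> (row=4, col=1) -> (row=3, col=1) -> (row=3, col=0) -> (row=2, col=0)

Answer: Shortest path length: 7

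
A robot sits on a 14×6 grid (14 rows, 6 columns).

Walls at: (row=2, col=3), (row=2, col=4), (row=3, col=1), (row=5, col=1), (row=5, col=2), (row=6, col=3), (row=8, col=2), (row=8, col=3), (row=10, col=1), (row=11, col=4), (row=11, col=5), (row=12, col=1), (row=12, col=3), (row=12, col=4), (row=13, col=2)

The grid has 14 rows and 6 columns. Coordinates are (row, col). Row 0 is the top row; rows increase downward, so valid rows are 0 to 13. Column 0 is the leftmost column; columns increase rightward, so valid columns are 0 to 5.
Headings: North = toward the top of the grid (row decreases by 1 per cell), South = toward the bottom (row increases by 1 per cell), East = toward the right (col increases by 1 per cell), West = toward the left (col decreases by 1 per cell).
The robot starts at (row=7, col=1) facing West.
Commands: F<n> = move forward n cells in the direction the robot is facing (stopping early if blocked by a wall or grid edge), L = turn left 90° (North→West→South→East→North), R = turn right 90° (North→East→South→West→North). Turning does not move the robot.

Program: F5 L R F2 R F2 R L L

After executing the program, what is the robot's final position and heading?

Start: (row=7, col=1), facing West
  F5: move forward 1/5 (blocked), now at (row=7, col=0)
  L: turn left, now facing South
  R: turn right, now facing West
  F2: move forward 0/2 (blocked), now at (row=7, col=0)
  R: turn right, now facing North
  F2: move forward 2, now at (row=5, col=0)
  R: turn right, now facing East
  L: turn left, now facing North
  L: turn left, now facing West
Final: (row=5, col=0), facing West

Answer: Final position: (row=5, col=0), facing West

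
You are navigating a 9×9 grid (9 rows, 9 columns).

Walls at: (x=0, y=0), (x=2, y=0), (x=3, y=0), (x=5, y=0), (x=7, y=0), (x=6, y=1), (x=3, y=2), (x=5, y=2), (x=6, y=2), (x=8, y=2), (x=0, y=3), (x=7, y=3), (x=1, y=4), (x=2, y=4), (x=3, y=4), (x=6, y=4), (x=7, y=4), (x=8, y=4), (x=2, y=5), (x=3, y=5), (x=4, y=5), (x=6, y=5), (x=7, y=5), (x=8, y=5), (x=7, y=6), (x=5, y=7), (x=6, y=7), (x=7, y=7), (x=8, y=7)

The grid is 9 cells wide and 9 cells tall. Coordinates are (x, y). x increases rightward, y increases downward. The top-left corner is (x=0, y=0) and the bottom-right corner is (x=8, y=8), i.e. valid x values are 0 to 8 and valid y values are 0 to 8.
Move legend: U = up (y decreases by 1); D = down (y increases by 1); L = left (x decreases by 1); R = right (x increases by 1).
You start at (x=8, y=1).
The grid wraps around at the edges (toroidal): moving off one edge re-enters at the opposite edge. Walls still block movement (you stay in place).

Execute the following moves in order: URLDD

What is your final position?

Answer: Final position: (x=8, y=1)

Derivation:
Start: (x=8, y=1)
  U (up): (x=8, y=1) -> (x=8, y=0)
  R (right): blocked, stay at (x=8, y=0)
  L (left): blocked, stay at (x=8, y=0)
  D (down): (x=8, y=0) -> (x=8, y=1)
  D (down): blocked, stay at (x=8, y=1)
Final: (x=8, y=1)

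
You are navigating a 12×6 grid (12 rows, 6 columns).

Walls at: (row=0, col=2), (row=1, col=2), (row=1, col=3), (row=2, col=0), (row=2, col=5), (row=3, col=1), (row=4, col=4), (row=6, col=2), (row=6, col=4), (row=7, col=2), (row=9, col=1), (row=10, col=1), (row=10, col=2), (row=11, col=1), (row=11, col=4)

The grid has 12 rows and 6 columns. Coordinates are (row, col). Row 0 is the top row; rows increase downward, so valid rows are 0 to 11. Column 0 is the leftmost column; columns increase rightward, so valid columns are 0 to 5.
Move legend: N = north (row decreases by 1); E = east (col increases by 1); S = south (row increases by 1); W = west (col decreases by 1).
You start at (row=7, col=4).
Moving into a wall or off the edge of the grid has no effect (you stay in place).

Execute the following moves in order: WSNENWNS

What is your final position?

Start: (row=7, col=4)
  W (west): (row=7, col=4) -> (row=7, col=3)
  S (south): (row=7, col=3) -> (row=8, col=3)
  N (north): (row=8, col=3) -> (row=7, col=3)
  E (east): (row=7, col=3) -> (row=7, col=4)
  N (north): blocked, stay at (row=7, col=4)
  W (west): (row=7, col=4) -> (row=7, col=3)
  N (north): (row=7, col=3) -> (row=6, col=3)
  S (south): (row=6, col=3) -> (row=7, col=3)
Final: (row=7, col=3)

Answer: Final position: (row=7, col=3)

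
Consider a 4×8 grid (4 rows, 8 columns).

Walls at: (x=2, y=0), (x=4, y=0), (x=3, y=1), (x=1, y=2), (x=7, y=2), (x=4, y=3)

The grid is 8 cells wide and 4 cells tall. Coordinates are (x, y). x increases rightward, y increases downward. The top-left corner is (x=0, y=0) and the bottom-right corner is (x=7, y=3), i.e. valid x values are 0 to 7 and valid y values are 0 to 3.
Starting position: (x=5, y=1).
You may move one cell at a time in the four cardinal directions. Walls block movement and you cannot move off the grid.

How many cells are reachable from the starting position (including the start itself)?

BFS flood-fill from (x=5, y=1):
  Distance 0: (x=5, y=1)
  Distance 1: (x=5, y=0), (x=4, y=1), (x=6, y=1), (x=5, y=2)
  Distance 2: (x=6, y=0), (x=7, y=1), (x=4, y=2), (x=6, y=2), (x=5, y=3)
  Distance 3: (x=7, y=0), (x=3, y=2), (x=6, y=3)
  Distance 4: (x=2, y=2), (x=3, y=3), (x=7, y=3)
  Distance 5: (x=2, y=1), (x=2, y=3)
  Distance 6: (x=1, y=1), (x=1, y=3)
  Distance 7: (x=1, y=0), (x=0, y=1), (x=0, y=3)
  Distance 8: (x=0, y=0), (x=0, y=2)
Total reachable: 25 (grid has 26 open cells total)

Answer: Reachable cells: 25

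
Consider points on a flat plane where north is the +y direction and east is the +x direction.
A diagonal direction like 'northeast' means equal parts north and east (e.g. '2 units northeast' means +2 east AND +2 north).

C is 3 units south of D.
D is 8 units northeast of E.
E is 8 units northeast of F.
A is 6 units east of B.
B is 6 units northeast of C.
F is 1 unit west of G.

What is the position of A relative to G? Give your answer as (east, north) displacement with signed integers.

Place G at the origin (east=0, north=0).
  F is 1 unit west of G: delta (east=-1, north=+0); F at (east=-1, north=0).
  E is 8 units northeast of F: delta (east=+8, north=+8); E at (east=7, north=8).
  D is 8 units northeast of E: delta (east=+8, north=+8); D at (east=15, north=16).
  C is 3 units south of D: delta (east=+0, north=-3); C at (east=15, north=13).
  B is 6 units northeast of C: delta (east=+6, north=+6); B at (east=21, north=19).
  A is 6 units east of B: delta (east=+6, north=+0); A at (east=27, north=19).
Therefore A relative to G: (east=27, north=19).

Answer: A is at (east=27, north=19) relative to G.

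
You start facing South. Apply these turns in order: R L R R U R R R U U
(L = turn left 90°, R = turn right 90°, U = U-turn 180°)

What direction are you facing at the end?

Answer: Final heading: East

Derivation:
Start: South
  R (right (90° clockwise)) -> West
  L (left (90° counter-clockwise)) -> South
  R (right (90° clockwise)) -> West
  R (right (90° clockwise)) -> North
  U (U-turn (180°)) -> South
  R (right (90° clockwise)) -> West
  R (right (90° clockwise)) -> North
  R (right (90° clockwise)) -> East
  U (U-turn (180°)) -> West
  U (U-turn (180°)) -> East
Final: East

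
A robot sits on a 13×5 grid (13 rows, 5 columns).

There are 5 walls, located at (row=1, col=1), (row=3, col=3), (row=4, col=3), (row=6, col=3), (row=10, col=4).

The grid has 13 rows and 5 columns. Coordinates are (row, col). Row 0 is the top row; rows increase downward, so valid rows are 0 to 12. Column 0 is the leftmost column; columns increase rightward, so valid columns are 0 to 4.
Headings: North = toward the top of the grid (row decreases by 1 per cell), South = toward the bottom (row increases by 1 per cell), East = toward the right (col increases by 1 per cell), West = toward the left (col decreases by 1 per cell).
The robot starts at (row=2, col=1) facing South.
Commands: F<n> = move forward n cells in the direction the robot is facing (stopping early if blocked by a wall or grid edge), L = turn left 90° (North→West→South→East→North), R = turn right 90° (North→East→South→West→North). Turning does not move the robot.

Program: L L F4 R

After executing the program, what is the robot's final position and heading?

Answer: Final position: (row=2, col=1), facing East

Derivation:
Start: (row=2, col=1), facing South
  L: turn left, now facing East
  L: turn left, now facing North
  F4: move forward 0/4 (blocked), now at (row=2, col=1)
  R: turn right, now facing East
Final: (row=2, col=1), facing East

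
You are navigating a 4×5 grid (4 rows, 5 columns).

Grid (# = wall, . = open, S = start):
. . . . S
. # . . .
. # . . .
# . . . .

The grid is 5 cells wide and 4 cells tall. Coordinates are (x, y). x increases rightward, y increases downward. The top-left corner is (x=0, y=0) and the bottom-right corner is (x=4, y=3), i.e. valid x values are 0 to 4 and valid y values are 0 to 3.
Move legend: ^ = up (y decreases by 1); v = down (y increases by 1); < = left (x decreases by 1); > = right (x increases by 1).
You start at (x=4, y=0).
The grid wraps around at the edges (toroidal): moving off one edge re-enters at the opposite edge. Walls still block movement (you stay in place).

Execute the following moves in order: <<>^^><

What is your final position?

Answer: Final position: (x=3, y=2)

Derivation:
Start: (x=4, y=0)
  < (left): (x=4, y=0) -> (x=3, y=0)
  < (left): (x=3, y=0) -> (x=2, y=0)
  > (right): (x=2, y=0) -> (x=3, y=0)
  ^ (up): (x=3, y=0) -> (x=3, y=3)
  ^ (up): (x=3, y=3) -> (x=3, y=2)
  > (right): (x=3, y=2) -> (x=4, y=2)
  < (left): (x=4, y=2) -> (x=3, y=2)
Final: (x=3, y=2)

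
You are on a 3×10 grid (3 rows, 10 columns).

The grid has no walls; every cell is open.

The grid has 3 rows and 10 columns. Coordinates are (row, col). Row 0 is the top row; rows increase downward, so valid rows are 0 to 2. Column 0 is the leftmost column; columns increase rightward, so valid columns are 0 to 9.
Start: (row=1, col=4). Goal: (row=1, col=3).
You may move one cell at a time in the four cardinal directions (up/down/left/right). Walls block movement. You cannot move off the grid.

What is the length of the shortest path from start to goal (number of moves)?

BFS from (row=1, col=4) until reaching (row=1, col=3):
  Distance 0: (row=1, col=4)
  Distance 1: (row=0, col=4), (row=1, col=3), (row=1, col=5), (row=2, col=4)  <- goal reached here
One shortest path (1 moves): (row=1, col=4) -> (row=1, col=3)

Answer: Shortest path length: 1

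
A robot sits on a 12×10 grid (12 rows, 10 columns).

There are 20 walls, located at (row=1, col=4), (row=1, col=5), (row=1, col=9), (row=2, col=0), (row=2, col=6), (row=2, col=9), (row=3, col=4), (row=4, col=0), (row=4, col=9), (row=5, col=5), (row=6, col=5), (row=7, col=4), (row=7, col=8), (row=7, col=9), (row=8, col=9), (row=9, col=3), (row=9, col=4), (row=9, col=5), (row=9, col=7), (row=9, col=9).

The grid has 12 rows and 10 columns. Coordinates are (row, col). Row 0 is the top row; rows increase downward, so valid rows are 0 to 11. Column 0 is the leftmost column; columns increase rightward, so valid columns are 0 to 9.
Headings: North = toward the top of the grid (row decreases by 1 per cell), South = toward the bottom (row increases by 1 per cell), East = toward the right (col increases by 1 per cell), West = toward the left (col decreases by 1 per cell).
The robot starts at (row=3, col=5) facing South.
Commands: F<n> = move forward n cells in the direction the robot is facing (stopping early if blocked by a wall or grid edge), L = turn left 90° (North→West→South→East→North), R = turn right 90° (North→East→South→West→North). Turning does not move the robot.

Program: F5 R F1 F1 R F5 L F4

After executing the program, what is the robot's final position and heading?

Start: (row=3, col=5), facing South
  F5: move forward 1/5 (blocked), now at (row=4, col=5)
  R: turn right, now facing West
  F1: move forward 1, now at (row=4, col=4)
  F1: move forward 1, now at (row=4, col=3)
  R: turn right, now facing North
  F5: move forward 4/5 (blocked), now at (row=0, col=3)
  L: turn left, now facing West
  F4: move forward 3/4 (blocked), now at (row=0, col=0)
Final: (row=0, col=0), facing West

Answer: Final position: (row=0, col=0), facing West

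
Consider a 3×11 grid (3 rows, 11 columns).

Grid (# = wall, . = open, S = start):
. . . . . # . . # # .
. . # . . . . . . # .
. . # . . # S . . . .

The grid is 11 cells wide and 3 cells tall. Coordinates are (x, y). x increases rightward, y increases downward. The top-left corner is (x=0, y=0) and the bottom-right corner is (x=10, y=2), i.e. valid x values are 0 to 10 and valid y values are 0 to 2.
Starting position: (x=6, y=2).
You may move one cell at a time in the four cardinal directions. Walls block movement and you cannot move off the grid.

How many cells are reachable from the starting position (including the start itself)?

Answer: Reachable cells: 26

Derivation:
BFS flood-fill from (x=6, y=2):
  Distance 0: (x=6, y=2)
  Distance 1: (x=6, y=1), (x=7, y=2)
  Distance 2: (x=6, y=0), (x=5, y=1), (x=7, y=1), (x=8, y=2)
  Distance 3: (x=7, y=0), (x=4, y=1), (x=8, y=1), (x=9, y=2)
  Distance 4: (x=4, y=0), (x=3, y=1), (x=4, y=2), (x=10, y=2)
  Distance 5: (x=3, y=0), (x=10, y=1), (x=3, y=2)
  Distance 6: (x=2, y=0), (x=10, y=0)
  Distance 7: (x=1, y=0)
  Distance 8: (x=0, y=0), (x=1, y=1)
  Distance 9: (x=0, y=1), (x=1, y=2)
  Distance 10: (x=0, y=2)
Total reachable: 26 (grid has 26 open cells total)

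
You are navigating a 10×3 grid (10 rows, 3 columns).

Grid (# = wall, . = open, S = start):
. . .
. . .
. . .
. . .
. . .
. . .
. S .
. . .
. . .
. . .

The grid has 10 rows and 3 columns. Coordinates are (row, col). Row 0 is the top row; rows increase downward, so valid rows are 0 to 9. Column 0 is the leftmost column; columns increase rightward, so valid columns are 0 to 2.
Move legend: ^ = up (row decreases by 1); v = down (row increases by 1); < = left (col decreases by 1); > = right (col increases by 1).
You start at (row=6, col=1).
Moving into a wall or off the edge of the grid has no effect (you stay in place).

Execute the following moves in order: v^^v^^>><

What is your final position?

Answer: Final position: (row=4, col=1)

Derivation:
Start: (row=6, col=1)
  v (down): (row=6, col=1) -> (row=7, col=1)
  ^ (up): (row=7, col=1) -> (row=6, col=1)
  ^ (up): (row=6, col=1) -> (row=5, col=1)
  v (down): (row=5, col=1) -> (row=6, col=1)
  ^ (up): (row=6, col=1) -> (row=5, col=1)
  ^ (up): (row=5, col=1) -> (row=4, col=1)
  > (right): (row=4, col=1) -> (row=4, col=2)
  > (right): blocked, stay at (row=4, col=2)
  < (left): (row=4, col=2) -> (row=4, col=1)
Final: (row=4, col=1)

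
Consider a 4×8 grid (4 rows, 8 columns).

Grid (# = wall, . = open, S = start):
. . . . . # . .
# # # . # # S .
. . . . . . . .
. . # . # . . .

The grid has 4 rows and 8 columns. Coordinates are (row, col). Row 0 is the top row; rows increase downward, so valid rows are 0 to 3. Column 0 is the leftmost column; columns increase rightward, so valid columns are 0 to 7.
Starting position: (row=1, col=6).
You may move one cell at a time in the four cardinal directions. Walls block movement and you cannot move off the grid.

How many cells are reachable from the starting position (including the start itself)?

BFS flood-fill from (row=1, col=6):
  Distance 0: (row=1, col=6)
  Distance 1: (row=0, col=6), (row=1, col=7), (row=2, col=6)
  Distance 2: (row=0, col=7), (row=2, col=5), (row=2, col=7), (row=3, col=6)
  Distance 3: (row=2, col=4), (row=3, col=5), (row=3, col=7)
  Distance 4: (row=2, col=3)
  Distance 5: (row=1, col=3), (row=2, col=2), (row=3, col=3)
  Distance 6: (row=0, col=3), (row=2, col=1)
  Distance 7: (row=0, col=2), (row=0, col=4), (row=2, col=0), (row=3, col=1)
  Distance 8: (row=0, col=1), (row=3, col=0)
  Distance 9: (row=0, col=0)
Total reachable: 24 (grid has 24 open cells total)

Answer: Reachable cells: 24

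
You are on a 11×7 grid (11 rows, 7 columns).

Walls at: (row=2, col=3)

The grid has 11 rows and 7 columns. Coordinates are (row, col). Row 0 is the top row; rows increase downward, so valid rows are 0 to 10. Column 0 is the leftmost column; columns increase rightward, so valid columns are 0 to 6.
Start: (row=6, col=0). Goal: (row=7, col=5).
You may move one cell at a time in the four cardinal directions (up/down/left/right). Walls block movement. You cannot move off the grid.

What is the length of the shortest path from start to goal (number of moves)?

Answer: Shortest path length: 6

Derivation:
BFS from (row=6, col=0) until reaching (row=7, col=5):
  Distance 0: (row=6, col=0)
  Distance 1: (row=5, col=0), (row=6, col=1), (row=7, col=0)
  Distance 2: (row=4, col=0), (row=5, col=1), (row=6, col=2), (row=7, col=1), (row=8, col=0)
  Distance 3: (row=3, col=0), (row=4, col=1), (row=5, col=2), (row=6, col=3), (row=7, col=2), (row=8, col=1), (row=9, col=0)
  Distance 4: (row=2, col=0), (row=3, col=1), (row=4, col=2), (row=5, col=3), (row=6, col=4), (row=7, col=3), (row=8, col=2), (row=9, col=1), (row=10, col=0)
  Distance 5: (row=1, col=0), (row=2, col=1), (row=3, col=2), (row=4, col=3), (row=5, col=4), (row=6, col=5), (row=7, col=4), (row=8, col=3), (row=9, col=2), (row=10, col=1)
  Distance 6: (row=0, col=0), (row=1, col=1), (row=2, col=2), (row=3, col=3), (row=4, col=4), (row=5, col=5), (row=6, col=6), (row=7, col=5), (row=8, col=4), (row=9, col=3), (row=10, col=2)  <- goal reached here
One shortest path (6 moves): (row=6, col=0) -> (row=6, col=1) -> (row=6, col=2) -> (row=6, col=3) -> (row=6, col=4) -> (row=6, col=5) -> (row=7, col=5)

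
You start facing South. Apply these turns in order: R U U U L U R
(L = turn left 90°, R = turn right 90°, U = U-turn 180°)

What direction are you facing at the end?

Answer: Final heading: West

Derivation:
Start: South
  R (right (90° clockwise)) -> West
  U (U-turn (180°)) -> East
  U (U-turn (180°)) -> West
  U (U-turn (180°)) -> East
  L (left (90° counter-clockwise)) -> North
  U (U-turn (180°)) -> South
  R (right (90° clockwise)) -> West
Final: West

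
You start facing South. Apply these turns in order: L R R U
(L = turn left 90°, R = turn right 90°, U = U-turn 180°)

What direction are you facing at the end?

Answer: Final heading: East

Derivation:
Start: South
  L (left (90° counter-clockwise)) -> East
  R (right (90° clockwise)) -> South
  R (right (90° clockwise)) -> West
  U (U-turn (180°)) -> East
Final: East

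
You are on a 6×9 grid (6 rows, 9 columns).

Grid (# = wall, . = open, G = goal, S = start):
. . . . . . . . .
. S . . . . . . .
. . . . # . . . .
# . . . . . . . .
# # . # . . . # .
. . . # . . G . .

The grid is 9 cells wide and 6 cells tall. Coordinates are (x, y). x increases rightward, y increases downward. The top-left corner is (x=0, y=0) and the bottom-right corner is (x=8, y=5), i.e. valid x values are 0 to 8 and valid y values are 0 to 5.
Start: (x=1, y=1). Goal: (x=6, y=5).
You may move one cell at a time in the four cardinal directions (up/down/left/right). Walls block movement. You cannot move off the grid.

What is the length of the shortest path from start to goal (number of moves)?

BFS from (x=1, y=1) until reaching (x=6, y=5):
  Distance 0: (x=1, y=1)
  Distance 1: (x=1, y=0), (x=0, y=1), (x=2, y=1), (x=1, y=2)
  Distance 2: (x=0, y=0), (x=2, y=0), (x=3, y=1), (x=0, y=2), (x=2, y=2), (x=1, y=3)
  Distance 3: (x=3, y=0), (x=4, y=1), (x=3, y=2), (x=2, y=3)
  Distance 4: (x=4, y=0), (x=5, y=1), (x=3, y=3), (x=2, y=4)
  Distance 5: (x=5, y=0), (x=6, y=1), (x=5, y=2), (x=4, y=3), (x=2, y=5)
  Distance 6: (x=6, y=0), (x=7, y=1), (x=6, y=2), (x=5, y=3), (x=4, y=4), (x=1, y=5)
  Distance 7: (x=7, y=0), (x=8, y=1), (x=7, y=2), (x=6, y=3), (x=5, y=4), (x=0, y=5), (x=4, y=5)
  Distance 8: (x=8, y=0), (x=8, y=2), (x=7, y=3), (x=6, y=4), (x=5, y=5)
  Distance 9: (x=8, y=3), (x=6, y=5)  <- goal reached here
One shortest path (9 moves): (x=1, y=1) -> (x=2, y=1) -> (x=3, y=1) -> (x=4, y=1) -> (x=5, y=1) -> (x=6, y=1) -> (x=6, y=2) -> (x=6, y=3) -> (x=6, y=4) -> (x=6, y=5)

Answer: Shortest path length: 9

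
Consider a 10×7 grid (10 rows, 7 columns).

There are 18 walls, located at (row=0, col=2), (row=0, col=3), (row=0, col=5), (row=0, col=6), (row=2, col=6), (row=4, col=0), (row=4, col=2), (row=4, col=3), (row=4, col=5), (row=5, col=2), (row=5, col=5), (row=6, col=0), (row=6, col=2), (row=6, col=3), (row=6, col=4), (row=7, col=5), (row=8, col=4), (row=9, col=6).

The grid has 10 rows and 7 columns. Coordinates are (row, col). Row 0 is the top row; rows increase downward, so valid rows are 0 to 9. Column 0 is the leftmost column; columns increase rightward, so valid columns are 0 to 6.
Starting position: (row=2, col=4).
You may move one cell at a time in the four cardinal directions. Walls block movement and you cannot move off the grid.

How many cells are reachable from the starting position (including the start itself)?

BFS flood-fill from (row=2, col=4):
  Distance 0: (row=2, col=4)
  Distance 1: (row=1, col=4), (row=2, col=3), (row=2, col=5), (row=3, col=4)
  Distance 2: (row=0, col=4), (row=1, col=3), (row=1, col=5), (row=2, col=2), (row=3, col=3), (row=3, col=5), (row=4, col=4)
  Distance 3: (row=1, col=2), (row=1, col=6), (row=2, col=1), (row=3, col=2), (row=3, col=6), (row=5, col=4)
  Distance 4: (row=1, col=1), (row=2, col=0), (row=3, col=1), (row=4, col=6), (row=5, col=3)
  Distance 5: (row=0, col=1), (row=1, col=0), (row=3, col=0), (row=4, col=1), (row=5, col=6)
  Distance 6: (row=0, col=0), (row=5, col=1), (row=6, col=6)
  Distance 7: (row=5, col=0), (row=6, col=1), (row=6, col=5), (row=7, col=6)
  Distance 8: (row=7, col=1), (row=8, col=6)
  Distance 9: (row=7, col=0), (row=7, col=2), (row=8, col=1), (row=8, col=5)
  Distance 10: (row=7, col=3), (row=8, col=0), (row=8, col=2), (row=9, col=1), (row=9, col=5)
  Distance 11: (row=7, col=4), (row=8, col=3), (row=9, col=0), (row=9, col=2), (row=9, col=4)
  Distance 12: (row=9, col=3)
Total reachable: 52 (grid has 52 open cells total)

Answer: Reachable cells: 52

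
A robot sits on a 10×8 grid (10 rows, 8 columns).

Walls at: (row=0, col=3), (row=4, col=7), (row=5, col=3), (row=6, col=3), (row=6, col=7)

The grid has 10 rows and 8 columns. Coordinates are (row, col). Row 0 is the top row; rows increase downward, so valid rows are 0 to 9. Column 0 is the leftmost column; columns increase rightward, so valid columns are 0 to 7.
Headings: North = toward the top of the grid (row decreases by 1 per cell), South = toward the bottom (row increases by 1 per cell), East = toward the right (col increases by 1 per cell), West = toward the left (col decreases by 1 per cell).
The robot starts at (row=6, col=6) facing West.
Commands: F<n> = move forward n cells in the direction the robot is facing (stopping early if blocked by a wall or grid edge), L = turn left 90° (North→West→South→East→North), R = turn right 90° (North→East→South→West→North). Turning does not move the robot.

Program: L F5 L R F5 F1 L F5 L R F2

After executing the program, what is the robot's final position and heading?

Answer: Final position: (row=9, col=7), facing East

Derivation:
Start: (row=6, col=6), facing West
  L: turn left, now facing South
  F5: move forward 3/5 (blocked), now at (row=9, col=6)
  L: turn left, now facing East
  R: turn right, now facing South
  F5: move forward 0/5 (blocked), now at (row=9, col=6)
  F1: move forward 0/1 (blocked), now at (row=9, col=6)
  L: turn left, now facing East
  F5: move forward 1/5 (blocked), now at (row=9, col=7)
  L: turn left, now facing North
  R: turn right, now facing East
  F2: move forward 0/2 (blocked), now at (row=9, col=7)
Final: (row=9, col=7), facing East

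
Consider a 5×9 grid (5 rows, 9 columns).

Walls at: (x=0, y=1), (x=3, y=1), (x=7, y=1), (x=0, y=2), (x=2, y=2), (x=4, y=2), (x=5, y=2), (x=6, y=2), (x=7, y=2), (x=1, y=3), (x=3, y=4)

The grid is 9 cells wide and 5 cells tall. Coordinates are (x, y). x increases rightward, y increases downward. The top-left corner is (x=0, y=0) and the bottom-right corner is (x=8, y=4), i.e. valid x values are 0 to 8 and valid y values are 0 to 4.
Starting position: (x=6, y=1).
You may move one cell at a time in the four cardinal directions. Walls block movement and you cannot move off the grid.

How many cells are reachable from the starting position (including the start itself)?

BFS flood-fill from (x=6, y=1):
  Distance 0: (x=6, y=1)
  Distance 1: (x=6, y=0), (x=5, y=1)
  Distance 2: (x=5, y=0), (x=7, y=0), (x=4, y=1)
  Distance 3: (x=4, y=0), (x=8, y=0)
  Distance 4: (x=3, y=0), (x=8, y=1)
  Distance 5: (x=2, y=0), (x=8, y=2)
  Distance 6: (x=1, y=0), (x=2, y=1), (x=8, y=3)
  Distance 7: (x=0, y=0), (x=1, y=1), (x=7, y=3), (x=8, y=4)
  Distance 8: (x=1, y=2), (x=6, y=3), (x=7, y=4)
  Distance 9: (x=5, y=3), (x=6, y=4)
  Distance 10: (x=4, y=3), (x=5, y=4)
  Distance 11: (x=3, y=3), (x=4, y=4)
  Distance 12: (x=3, y=2), (x=2, y=3)
  Distance 13: (x=2, y=4)
  Distance 14: (x=1, y=4)
  Distance 15: (x=0, y=4)
  Distance 16: (x=0, y=3)
Total reachable: 34 (grid has 34 open cells total)

Answer: Reachable cells: 34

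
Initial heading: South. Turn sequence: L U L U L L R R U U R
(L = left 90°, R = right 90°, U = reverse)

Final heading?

Start: South
  L (left (90° counter-clockwise)) -> East
  U (U-turn (180°)) -> West
  L (left (90° counter-clockwise)) -> South
  U (U-turn (180°)) -> North
  L (left (90° counter-clockwise)) -> West
  L (left (90° counter-clockwise)) -> South
  R (right (90° clockwise)) -> West
  R (right (90° clockwise)) -> North
  U (U-turn (180°)) -> South
  U (U-turn (180°)) -> North
  R (right (90° clockwise)) -> East
Final: East

Answer: Final heading: East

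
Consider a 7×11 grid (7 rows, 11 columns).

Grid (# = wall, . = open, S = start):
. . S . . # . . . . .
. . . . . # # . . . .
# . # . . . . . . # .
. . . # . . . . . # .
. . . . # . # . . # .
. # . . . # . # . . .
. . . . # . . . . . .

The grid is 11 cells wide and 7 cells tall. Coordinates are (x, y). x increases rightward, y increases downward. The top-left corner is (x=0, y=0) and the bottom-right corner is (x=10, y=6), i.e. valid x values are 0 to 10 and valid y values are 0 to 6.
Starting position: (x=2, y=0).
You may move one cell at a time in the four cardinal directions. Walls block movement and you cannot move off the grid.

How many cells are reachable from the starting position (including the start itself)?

BFS flood-fill from (x=2, y=0):
  Distance 0: (x=2, y=0)
  Distance 1: (x=1, y=0), (x=3, y=0), (x=2, y=1)
  Distance 2: (x=0, y=0), (x=4, y=0), (x=1, y=1), (x=3, y=1)
  Distance 3: (x=0, y=1), (x=4, y=1), (x=1, y=2), (x=3, y=2)
  Distance 4: (x=4, y=2), (x=1, y=3)
  Distance 5: (x=5, y=2), (x=0, y=3), (x=2, y=3), (x=4, y=3), (x=1, y=4)
  Distance 6: (x=6, y=2), (x=5, y=3), (x=0, y=4), (x=2, y=4)
  Distance 7: (x=7, y=2), (x=6, y=3), (x=3, y=4), (x=5, y=4), (x=0, y=5), (x=2, y=5)
  Distance 8: (x=7, y=1), (x=8, y=2), (x=7, y=3), (x=3, y=5), (x=0, y=6), (x=2, y=6)
  Distance 9: (x=7, y=0), (x=8, y=1), (x=8, y=3), (x=7, y=4), (x=4, y=5), (x=1, y=6), (x=3, y=6)
  Distance 10: (x=6, y=0), (x=8, y=0), (x=9, y=1), (x=8, y=4)
  Distance 11: (x=9, y=0), (x=10, y=1), (x=8, y=5)
  Distance 12: (x=10, y=0), (x=10, y=2), (x=9, y=5), (x=8, y=6)
  Distance 13: (x=10, y=3), (x=10, y=5), (x=7, y=6), (x=9, y=6)
  Distance 14: (x=10, y=4), (x=6, y=6), (x=10, y=6)
  Distance 15: (x=6, y=5), (x=5, y=6)
Total reachable: 62 (grid has 62 open cells total)

Answer: Reachable cells: 62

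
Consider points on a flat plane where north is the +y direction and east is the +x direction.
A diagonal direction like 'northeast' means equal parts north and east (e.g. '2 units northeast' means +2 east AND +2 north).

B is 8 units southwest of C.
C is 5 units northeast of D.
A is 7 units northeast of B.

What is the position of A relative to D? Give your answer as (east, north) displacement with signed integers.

Place D at the origin (east=0, north=0).
  C is 5 units northeast of D: delta (east=+5, north=+5); C at (east=5, north=5).
  B is 8 units southwest of C: delta (east=-8, north=-8); B at (east=-3, north=-3).
  A is 7 units northeast of B: delta (east=+7, north=+7); A at (east=4, north=4).
Therefore A relative to D: (east=4, north=4).

Answer: A is at (east=4, north=4) relative to D.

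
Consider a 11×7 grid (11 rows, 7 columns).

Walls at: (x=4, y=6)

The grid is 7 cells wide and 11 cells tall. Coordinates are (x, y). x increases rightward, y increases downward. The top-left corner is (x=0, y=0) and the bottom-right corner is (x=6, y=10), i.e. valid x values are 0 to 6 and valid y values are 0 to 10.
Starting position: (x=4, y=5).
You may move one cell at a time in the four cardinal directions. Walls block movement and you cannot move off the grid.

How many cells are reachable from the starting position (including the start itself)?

Answer: Reachable cells: 76

Derivation:
BFS flood-fill from (x=4, y=5):
  Distance 0: (x=4, y=5)
  Distance 1: (x=4, y=4), (x=3, y=5), (x=5, y=5)
  Distance 2: (x=4, y=3), (x=3, y=4), (x=5, y=4), (x=2, y=5), (x=6, y=5), (x=3, y=6), (x=5, y=6)
  Distance 3: (x=4, y=2), (x=3, y=3), (x=5, y=3), (x=2, y=4), (x=6, y=4), (x=1, y=5), (x=2, y=6), (x=6, y=6), (x=3, y=7), (x=5, y=7)
  Distance 4: (x=4, y=1), (x=3, y=2), (x=5, y=2), (x=2, y=3), (x=6, y=3), (x=1, y=4), (x=0, y=5), (x=1, y=6), (x=2, y=7), (x=4, y=7), (x=6, y=7), (x=3, y=8), (x=5, y=8)
  Distance 5: (x=4, y=0), (x=3, y=1), (x=5, y=1), (x=2, y=2), (x=6, y=2), (x=1, y=3), (x=0, y=4), (x=0, y=6), (x=1, y=7), (x=2, y=8), (x=4, y=8), (x=6, y=8), (x=3, y=9), (x=5, y=9)
  Distance 6: (x=3, y=0), (x=5, y=0), (x=2, y=1), (x=6, y=1), (x=1, y=2), (x=0, y=3), (x=0, y=7), (x=1, y=8), (x=2, y=9), (x=4, y=9), (x=6, y=9), (x=3, y=10), (x=5, y=10)
  Distance 7: (x=2, y=0), (x=6, y=0), (x=1, y=1), (x=0, y=2), (x=0, y=8), (x=1, y=9), (x=2, y=10), (x=4, y=10), (x=6, y=10)
  Distance 8: (x=1, y=0), (x=0, y=1), (x=0, y=9), (x=1, y=10)
  Distance 9: (x=0, y=0), (x=0, y=10)
Total reachable: 76 (grid has 76 open cells total)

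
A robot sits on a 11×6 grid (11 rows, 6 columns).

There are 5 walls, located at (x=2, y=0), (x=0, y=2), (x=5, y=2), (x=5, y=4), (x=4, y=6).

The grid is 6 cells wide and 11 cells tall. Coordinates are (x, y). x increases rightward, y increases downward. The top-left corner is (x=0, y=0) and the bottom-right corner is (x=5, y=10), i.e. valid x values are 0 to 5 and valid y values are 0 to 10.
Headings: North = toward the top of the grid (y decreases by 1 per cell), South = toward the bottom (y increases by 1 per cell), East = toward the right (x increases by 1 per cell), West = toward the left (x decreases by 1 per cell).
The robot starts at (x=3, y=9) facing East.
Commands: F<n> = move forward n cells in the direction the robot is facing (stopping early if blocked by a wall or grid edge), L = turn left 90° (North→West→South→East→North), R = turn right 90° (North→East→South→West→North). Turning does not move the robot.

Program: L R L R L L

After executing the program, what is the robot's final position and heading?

Answer: Final position: (x=3, y=9), facing West

Derivation:
Start: (x=3, y=9), facing East
  L: turn left, now facing North
  R: turn right, now facing East
  L: turn left, now facing North
  R: turn right, now facing East
  L: turn left, now facing North
  L: turn left, now facing West
Final: (x=3, y=9), facing West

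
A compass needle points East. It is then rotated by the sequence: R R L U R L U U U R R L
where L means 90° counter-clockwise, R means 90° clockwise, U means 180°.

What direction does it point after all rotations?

Start: East
  R (right (90° clockwise)) -> South
  R (right (90° clockwise)) -> West
  L (left (90° counter-clockwise)) -> South
  U (U-turn (180°)) -> North
  R (right (90° clockwise)) -> East
  L (left (90° counter-clockwise)) -> North
  U (U-turn (180°)) -> South
  U (U-turn (180°)) -> North
  U (U-turn (180°)) -> South
  R (right (90° clockwise)) -> West
  R (right (90° clockwise)) -> North
  L (left (90° counter-clockwise)) -> West
Final: West

Answer: Final heading: West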